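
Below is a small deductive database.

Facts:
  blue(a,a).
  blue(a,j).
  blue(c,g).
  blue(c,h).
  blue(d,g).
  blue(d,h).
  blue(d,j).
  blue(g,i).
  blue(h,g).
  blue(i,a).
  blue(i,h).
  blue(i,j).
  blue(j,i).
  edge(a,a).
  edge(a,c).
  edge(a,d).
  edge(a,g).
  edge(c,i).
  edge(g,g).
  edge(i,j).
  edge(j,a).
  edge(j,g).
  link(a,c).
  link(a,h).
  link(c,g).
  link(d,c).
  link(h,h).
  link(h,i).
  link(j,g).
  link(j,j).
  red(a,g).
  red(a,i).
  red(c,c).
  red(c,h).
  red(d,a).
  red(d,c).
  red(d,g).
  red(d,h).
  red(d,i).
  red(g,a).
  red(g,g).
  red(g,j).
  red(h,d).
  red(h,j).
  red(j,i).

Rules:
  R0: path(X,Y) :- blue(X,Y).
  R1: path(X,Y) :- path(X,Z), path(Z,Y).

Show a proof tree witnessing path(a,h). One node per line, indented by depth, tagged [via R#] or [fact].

round 1: derive path(a,a) via R0 from blue(a,a)
round 1: derive path(a,j) via R0 from blue(a,j)
round 1: derive path(c,g) via R0 from blue(c,g)
round 1: derive path(c,h) via R0 from blue(c,h)
round 1: derive path(d,g) via R0 from blue(d,g)
round 1: derive path(d,h) via R0 from blue(d,h)
round 1: derive path(d,j) via R0 from blue(d,j)
round 1: derive path(g,i) via R0 from blue(g,i)
round 1: derive path(h,g) via R0 from blue(h,g)
round 1: derive path(i,a) via R0 from blue(i,a)
round 1: derive path(i,h) via R0 from blue(i,h)
round 1: derive path(i,j) via R0 from blue(i,j)
round 1: derive path(j,i) via R0 from blue(j,i)
round 2: derive path(a,i) via R1 from path(a,j), path(j,i)
round 2: derive path(c,i) via R1 from path(c,g), path(g,i)
round 2: derive path(d,i) via R1 from path(d,g), path(g,i)
round 2: derive path(g,a) via R1 from path(g,i), path(i,a)
round 2: derive path(g,h) via R1 from path(g,i), path(i,h)
round 2: derive path(g,j) via R1 from path(g,i), path(i,j)
round 2: derive path(h,i) via R1 from path(h,g), path(g,i)
round 2: derive path(i,g) via R1 from path(i,h), path(h,g)
round 2: derive path(i,i) via R1 from path(i,j), path(j,i)
round 2: derive path(j,a) via R1 from path(j,i), path(i,a)
round 2: derive path(j,h) via R1 from path(j,i), path(i,h)
round 2: derive path(j,j) via R1 from path(j,i), path(i,j)
round 3: derive path(a,g) via R1 from path(a,i), path(i,g)
round 3: derive path(a,h) via R1 from path(a,i), path(i,h)
round 3: derive path(c,a) via R1 from path(c,g), path(g,a)
round 3: derive path(c,j) via R1 from path(c,g), path(g,j)
round 3: derive path(d,a) via R1 from path(d,g), path(g,a)
round 3: derive path(g,g) via R1 from path(g,h), path(h,g)
round 3: derive path(h,a) via R1 from path(h,g), path(g,a)
round 3: derive path(h,h) via R1 from path(h,g), path(g,h)
round 3: derive path(h,j) via R1 from path(h,g), path(g,j)
round 3: derive path(j,g) via R1 from path(j,h), path(h,g)

path(a,h)  [via R1]
  path(a,i)  [via R1]
    path(a,j)  [via R0]
      blue(a,j)  [fact]
    path(j,i)  [via R0]
      blue(j,i)  [fact]
  path(i,h)  [via R0]
    blue(i,h)  [fact]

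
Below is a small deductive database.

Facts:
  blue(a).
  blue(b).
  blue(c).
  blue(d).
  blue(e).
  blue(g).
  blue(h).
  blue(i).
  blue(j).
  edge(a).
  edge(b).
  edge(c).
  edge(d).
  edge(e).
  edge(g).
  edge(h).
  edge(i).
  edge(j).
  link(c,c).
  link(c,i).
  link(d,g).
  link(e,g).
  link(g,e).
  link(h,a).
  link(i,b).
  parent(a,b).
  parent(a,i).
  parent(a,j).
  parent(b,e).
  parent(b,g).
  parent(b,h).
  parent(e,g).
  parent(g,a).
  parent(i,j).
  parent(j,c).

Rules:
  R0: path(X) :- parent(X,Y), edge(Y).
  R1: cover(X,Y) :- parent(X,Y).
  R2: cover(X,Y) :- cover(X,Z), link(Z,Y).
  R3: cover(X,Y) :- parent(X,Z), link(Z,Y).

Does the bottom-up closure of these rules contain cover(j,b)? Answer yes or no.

yes

round 1: derive cover(a,b) via R1 from parent(a,b)
round 1: derive cover(a,i) via R1 from parent(a,i)
round 1: derive cover(a,j) via R1 from parent(a,j)
round 1: derive cover(b,e) via R1 from parent(b,e)
round 1: derive cover(b,g) via R1 from parent(b,g)
round 1: derive cover(b,h) via R1 from parent(b,h)
round 1: derive cover(e,g) via R1 from parent(e,g)
round 1: derive cover(g,a) via R1 from parent(g,a)
round 1: derive cover(i,j) via R1 from parent(i,j)
round 1: derive cover(j,c) via R1 from parent(j,c)
round 1: derive cover(b,a) via R3 from parent(b,h), link(h,a)
round 1: derive cover(e,e) via R3 from parent(e,g), link(g,e)
round 1: derive cover(j,i) via R3 from parent(j,c), link(c,i)
round 2: derive cover(j,b) via R2 from cover(j,i), link(i,b)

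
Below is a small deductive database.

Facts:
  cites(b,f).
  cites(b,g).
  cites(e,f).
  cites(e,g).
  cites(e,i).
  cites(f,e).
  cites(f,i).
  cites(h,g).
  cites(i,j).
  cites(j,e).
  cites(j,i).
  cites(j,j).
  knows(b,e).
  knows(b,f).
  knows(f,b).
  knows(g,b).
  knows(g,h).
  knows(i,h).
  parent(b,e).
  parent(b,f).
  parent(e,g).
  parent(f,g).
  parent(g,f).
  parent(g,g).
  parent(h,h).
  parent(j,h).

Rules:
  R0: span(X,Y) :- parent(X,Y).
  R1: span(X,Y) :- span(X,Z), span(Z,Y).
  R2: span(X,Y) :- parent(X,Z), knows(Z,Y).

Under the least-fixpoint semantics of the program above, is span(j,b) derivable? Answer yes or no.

no

round 1: derive span(b,e) via R0 from parent(b,e)
round 1: derive span(b,f) via R0 from parent(b,f)
round 1: derive span(e,g) via R0 from parent(e,g)
round 1: derive span(f,g) via R0 from parent(f,g)
round 1: derive span(g,f) via R0 from parent(g,f)
round 1: derive span(g,g) via R0 from parent(g,g)
round 1: derive span(h,h) via R0 from parent(h,h)
round 1: derive span(j,h) via R0 from parent(j,h)
round 1: derive span(b,b) via R2 from parent(b,f), knows(f,b)
round 1: derive span(e,b) via R2 from parent(e,g), knows(g,b)
round 1: derive span(e,h) via R2 from parent(e,g), knows(g,h)
round 1: derive span(f,b) via R2 from parent(f,g), knows(g,b)
round 1: derive span(f,h) via R2 from parent(f,g), knows(g,h)
round 1: derive span(g,b) via R2 from parent(g,f), knows(f,b)
round 1: derive span(g,h) via R2 from parent(g,g), knows(g,h)
round 2: derive span(b,g) via R1 from span(b,e), span(e,g)
round 2: derive span(b,h) via R1 from span(b,e), span(e,h)
round 2: derive span(e,e) via R1 from span(e,b), span(b,e)
round 2: derive span(e,f) via R1 from span(e,b), span(b,f)
round 2: derive span(f,e) via R1 from span(f,b), span(b,e)
round 2: derive span(f,f) via R1 from span(f,b), span(b,f)
round 2: derive span(g,e) via R1 from span(g,b), span(b,e)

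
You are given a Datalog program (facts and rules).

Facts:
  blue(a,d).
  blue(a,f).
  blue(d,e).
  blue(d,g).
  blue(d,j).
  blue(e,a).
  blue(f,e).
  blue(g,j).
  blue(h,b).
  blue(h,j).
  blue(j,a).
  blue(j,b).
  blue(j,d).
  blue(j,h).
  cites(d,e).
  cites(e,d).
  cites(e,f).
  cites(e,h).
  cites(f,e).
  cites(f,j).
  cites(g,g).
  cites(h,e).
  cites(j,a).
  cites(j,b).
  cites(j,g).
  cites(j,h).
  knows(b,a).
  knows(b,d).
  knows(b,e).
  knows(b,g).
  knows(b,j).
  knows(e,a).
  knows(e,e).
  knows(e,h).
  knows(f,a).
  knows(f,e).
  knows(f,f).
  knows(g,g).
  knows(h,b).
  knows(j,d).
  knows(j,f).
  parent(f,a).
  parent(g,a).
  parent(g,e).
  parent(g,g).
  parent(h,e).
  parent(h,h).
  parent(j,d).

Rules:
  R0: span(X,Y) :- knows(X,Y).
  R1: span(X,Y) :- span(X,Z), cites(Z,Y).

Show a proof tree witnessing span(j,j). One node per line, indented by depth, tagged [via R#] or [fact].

span(j,j)  [via R1]
  span(j,f)  [via R0]
    knows(j,f)  [fact]
  cites(f,j)  [fact]

round 1: derive span(b,a) via R0 from knows(b,a)
round 1: derive span(b,d) via R0 from knows(b,d)
round 1: derive span(b,e) via R0 from knows(b,e)
round 1: derive span(b,g) via R0 from knows(b,g)
round 1: derive span(b,j) via R0 from knows(b,j)
round 1: derive span(e,a) via R0 from knows(e,a)
round 1: derive span(e,e) via R0 from knows(e,e)
round 1: derive span(e,h) via R0 from knows(e,h)
round 1: derive span(f,a) via R0 from knows(f,a)
round 1: derive span(f,e) via R0 from knows(f,e)
round 1: derive span(f,f) via R0 from knows(f,f)
round 1: derive span(g,g) via R0 from knows(g,g)
round 1: derive span(h,b) via R0 from knows(h,b)
round 1: derive span(j,d) via R0 from knows(j,d)
round 1: derive span(j,f) via R0 from knows(j,f)
round 2: derive span(b,b) via R1 from span(b,j), cites(j,b)
round 2: derive span(b,f) via R1 from span(b,e), cites(e,f)
round 2: derive span(b,h) via R1 from span(b,e), cites(e,h)
round 2: derive span(e,d) via R1 from span(e,e), cites(e,d)
round 2: derive span(e,f) via R1 from span(e,e), cites(e,f)
round 2: derive span(f,d) via R1 from span(f,e), cites(e,d)
round 2: derive span(f,h) via R1 from span(f,e), cites(e,h)
round 2: derive span(f,j) via R1 from span(f,f), cites(f,j)
round 2: derive span(j,e) via R1 from span(j,d), cites(d,e)
round 2: derive span(j,j) via R1 from span(j,f), cites(f,j)
round 3: derive span(e,j) via R1 from span(e,f), cites(f,j)
round 3: derive span(f,b) via R1 from span(f,j), cites(j,b)
round 3: derive span(f,g) via R1 from span(f,j), cites(j,g)
round 3: derive span(j,a) via R1 from span(j,j), cites(j,a)
round 3: derive span(j,b) via R1 from span(j,j), cites(j,b)
round 3: derive span(j,g) via R1 from span(j,j), cites(j,g)
round 3: derive span(j,h) via R1 from span(j,e), cites(e,h)
round 4: derive span(e,b) via R1 from span(e,j), cites(j,b)
round 4: derive span(e,g) via R1 from span(e,j), cites(j,g)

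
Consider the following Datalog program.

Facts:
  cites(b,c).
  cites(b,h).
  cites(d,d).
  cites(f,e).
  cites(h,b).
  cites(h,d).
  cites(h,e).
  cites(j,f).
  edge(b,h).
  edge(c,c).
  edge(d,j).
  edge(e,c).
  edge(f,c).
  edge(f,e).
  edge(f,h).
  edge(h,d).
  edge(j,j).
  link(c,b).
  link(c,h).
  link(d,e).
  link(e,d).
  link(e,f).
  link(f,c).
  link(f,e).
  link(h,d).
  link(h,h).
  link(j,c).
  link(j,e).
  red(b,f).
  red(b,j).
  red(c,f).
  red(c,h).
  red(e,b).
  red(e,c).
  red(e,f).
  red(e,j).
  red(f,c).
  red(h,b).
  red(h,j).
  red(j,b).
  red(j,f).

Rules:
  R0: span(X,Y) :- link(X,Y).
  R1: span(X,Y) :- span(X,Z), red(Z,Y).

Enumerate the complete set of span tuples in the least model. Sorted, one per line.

round 1: derive span(c,b) via R0 from link(c,b)
round 1: derive span(c,h) via R0 from link(c,h)
round 1: derive span(d,e) via R0 from link(d,e)
round 1: derive span(e,d) via R0 from link(e,d)
round 1: derive span(e,f) via R0 from link(e,f)
round 1: derive span(f,c) via R0 from link(f,c)
round 1: derive span(f,e) via R0 from link(f,e)
round 1: derive span(h,d) via R0 from link(h,d)
round 1: derive span(h,h) via R0 from link(h,h)
round 1: derive span(j,c) via R0 from link(j,c)
round 1: derive span(j,e) via R0 from link(j,e)
round 2: derive span(c,f) via R1 from span(c,b), red(b,f)
round 2: derive span(c,j) via R1 from span(c,b), red(b,j)
round 2: derive span(d,b) via R1 from span(d,e), red(e,b)
round 2: derive span(d,c) via R1 from span(d,e), red(e,c)
round 2: derive span(d,f) via R1 from span(d,e), red(e,f)
round 2: derive span(d,j) via R1 from span(d,e), red(e,j)
round 2: derive span(e,c) via R1 from span(e,f), red(f,c)
round 2: derive span(f,b) via R1 from span(f,e), red(e,b)
round 2: derive span(f,f) via R1 from span(f,c), red(c,f)
round 2: derive span(f,h) via R1 from span(f,c), red(c,h)
round 2: derive span(f,j) via R1 from span(f,e), red(e,j)
round 2: derive span(h,b) via R1 from span(h,h), red(h,b)
round 2: derive span(h,j) via R1 from span(h,h), red(h,j)
round 2: derive span(j,b) via R1 from span(j,e), red(e,b)
round 2: derive span(j,f) via R1 from span(j,c), red(c,f)
round 2: derive span(j,h) via R1 from span(j,c), red(c,h)
round 2: derive span(j,j) via R1 from span(j,e), red(e,j)
round 3: derive span(c,c) via R1 from span(c,f), red(f,c)
round 3: derive span(d,h) via R1 from span(d,c), red(c,h)
round 3: derive span(e,h) via R1 from span(e,c), red(c,h)
round 3: derive span(h,f) via R1 from span(h,b), red(b,f)
round 4: derive span(e,b) via R1 from span(e,h), red(h,b)
round 4: derive span(e,j) via R1 from span(e,h), red(h,j)
round 4: derive span(h,c) via R1 from span(h,f), red(f,c)

span(c,b)
span(c,c)
span(c,f)
span(c,h)
span(c,j)
span(d,b)
span(d,c)
span(d,e)
span(d,f)
span(d,h)
span(d,j)
span(e,b)
span(e,c)
span(e,d)
span(e,f)
span(e,h)
span(e,j)
span(f,b)
span(f,c)
span(f,e)
span(f,f)
span(f,h)
span(f,j)
span(h,b)
span(h,c)
span(h,d)
span(h,f)
span(h,h)
span(h,j)
span(j,b)
span(j,c)
span(j,e)
span(j,f)
span(j,h)
span(j,j)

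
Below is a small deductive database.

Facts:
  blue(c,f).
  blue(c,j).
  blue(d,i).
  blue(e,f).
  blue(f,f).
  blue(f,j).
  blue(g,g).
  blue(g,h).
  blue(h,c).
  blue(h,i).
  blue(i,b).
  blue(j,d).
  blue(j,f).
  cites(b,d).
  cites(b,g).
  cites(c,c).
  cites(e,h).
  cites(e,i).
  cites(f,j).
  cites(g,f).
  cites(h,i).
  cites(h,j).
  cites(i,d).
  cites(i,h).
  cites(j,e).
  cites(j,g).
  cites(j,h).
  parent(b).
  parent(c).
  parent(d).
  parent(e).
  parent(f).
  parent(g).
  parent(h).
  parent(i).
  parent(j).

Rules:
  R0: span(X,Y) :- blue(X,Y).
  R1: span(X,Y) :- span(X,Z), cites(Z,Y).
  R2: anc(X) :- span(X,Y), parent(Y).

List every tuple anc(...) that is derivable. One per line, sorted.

round 1: derive span(c,f) via R0 from blue(c,f)
round 1: derive span(c,j) via R0 from blue(c,j)
round 1: derive span(d,i) via R0 from blue(d,i)
round 1: derive span(e,f) via R0 from blue(e,f)
round 1: derive span(f,f) via R0 from blue(f,f)
round 1: derive span(f,j) via R0 from blue(f,j)
round 1: derive span(g,g) via R0 from blue(g,g)
round 1: derive span(g,h) via R0 from blue(g,h)
round 1: derive span(h,c) via R0 from blue(h,c)
round 1: derive span(h,i) via R0 from blue(h,i)
round 1: derive span(i,b) via R0 from blue(i,b)
round 1: derive span(j,d) via R0 from blue(j,d)
round 1: derive span(j,f) via R0 from blue(j,f)
round 2: derive span(c,e) via R1 from span(c,j), cites(j,e)
round 2: derive span(c,g) via R1 from span(c,j), cites(j,g)
round 2: derive span(c,h) via R1 from span(c,j), cites(j,h)
round 2: derive span(d,d) via R1 from span(d,i), cites(i,d)
round 2: derive span(d,h) via R1 from span(d,i), cites(i,h)
round 2: derive span(e,j) via R1 from span(e,f), cites(f,j)
round 2: derive span(f,e) via R1 from span(f,j), cites(j,e)
round 2: derive span(f,g) via R1 from span(f,j), cites(j,g)
round 2: derive span(f,h) via R1 from span(f,j), cites(j,h)
round 2: derive span(g,f) via R1 from span(g,g), cites(g,f)
round 2: derive span(g,i) via R1 from span(g,h), cites(h,i)
round 2: derive span(g,j) via R1 from span(g,h), cites(h,j)
round 2: derive span(h,d) via R1 from span(h,i), cites(i,d)
round 2: derive span(h,h) via R1 from span(h,i), cites(i,h)
round 2: derive span(i,d) via R1 from span(i,b), cites(b,d)
round 2: derive span(i,g) via R1 from span(i,b), cites(b,g)
round 2: derive span(j,j) via R1 from span(j,f), cites(f,j)
round 2: derive anc(c) via R2 from span(c,f), parent(f)
round 2: derive anc(d) via R2 from span(d,i), parent(i)
round 2: derive anc(e) via R2 from span(e,f), parent(f)
round 2: derive anc(f) via R2 from span(f,f), parent(f)
round 2: derive anc(g) via R2 from span(g,g), parent(g)
round 2: derive anc(h) via R2 from span(h,c), parent(c)
round 2: derive anc(i) via R2 from span(i,b), parent(b)
round 2: derive anc(j) via R2 from span(j,d), parent(d)
round 3: derive span(c,i) via R1 from span(c,e), cites(e,i)
round 3: derive span(d,j) via R1 from span(d,h), cites(h,j)
round 3: derive span(e,e) via R1 from span(e,j), cites(j,e)
round 3: derive span(e,g) via R1 from span(e,j), cites(j,g)
round 3: derive span(e,h) via R1 from span(e,j), cites(j,h)
round 3: derive span(f,i) via R1 from span(f,e), cites(e,i)
round 3: derive span(g,d) via R1 from span(g,i), cites(i,d)
round 3: derive span(g,e) via R1 from span(g,j), cites(j,e)
round 3: derive span(h,j) via R1 from span(h,h), cites(h,j)
round 3: derive span(i,f) via R1 from span(i,g), cites(g,f)
round 3: derive span(j,e) via R1 from span(j,j), cites(j,e)
round 3: derive span(j,g) via R1 from span(j,j), cites(j,g)
round 3: derive span(j,h) via R1 from span(j,j), cites(j,h)
round 4: derive span(c,d) via R1 from span(c,i), cites(i,d)
round 4: derive span(d,e) via R1 from span(d,j), cites(j,e)
round 4: derive span(d,g) via R1 from span(d,j), cites(j,g)
round 4: derive span(e,i) via R1 from span(e,e), cites(e,i)
round 4: derive span(f,d) via R1 from span(f,i), cites(i,d)
round 4: derive span(h,e) via R1 from span(h,j), cites(j,e)
round 4: derive span(h,g) via R1 from span(h,j), cites(j,g)
round 4: derive span(i,j) via R1 from span(i,f), cites(f,j)
round 4: derive span(j,i) via R1 from span(j,e), cites(e,i)
round 5: derive span(d,f) via R1 from span(d,g), cites(g,f)
round 5: derive span(e,d) via R1 from span(e,i), cites(i,d)
round 5: derive span(h,f) via R1 from span(h,g), cites(g,f)
round 5: derive span(i,e) via R1 from span(i,j), cites(j,e)
round 5: derive span(i,h) via R1 from span(i,j), cites(j,h)
round 6: derive span(i,i) via R1 from span(i,e), cites(e,i)

anc(c)
anc(d)
anc(e)
anc(f)
anc(g)
anc(h)
anc(i)
anc(j)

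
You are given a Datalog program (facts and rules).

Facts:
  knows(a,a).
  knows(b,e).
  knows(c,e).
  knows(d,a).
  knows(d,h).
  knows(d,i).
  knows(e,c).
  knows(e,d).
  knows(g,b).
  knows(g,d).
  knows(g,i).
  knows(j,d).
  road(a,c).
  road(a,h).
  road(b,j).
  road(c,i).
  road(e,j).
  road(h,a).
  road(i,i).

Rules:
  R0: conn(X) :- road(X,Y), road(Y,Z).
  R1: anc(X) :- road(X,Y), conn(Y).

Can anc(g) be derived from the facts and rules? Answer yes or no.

round 1: derive conn(a) via R0 from road(a,c), road(c,i)
round 1: derive conn(c) via R0 from road(c,i), road(i,i)
round 1: derive conn(h) via R0 from road(h,a), road(a,c)
round 1: derive conn(i) via R0 from road(i,i), road(i,i)
round 2: derive anc(a) via R1 from road(a,c), conn(c)
round 2: derive anc(c) via R1 from road(c,i), conn(i)
round 2: derive anc(h) via R1 from road(h,a), conn(a)
round 2: derive anc(i) via R1 from road(i,i), conn(i)

no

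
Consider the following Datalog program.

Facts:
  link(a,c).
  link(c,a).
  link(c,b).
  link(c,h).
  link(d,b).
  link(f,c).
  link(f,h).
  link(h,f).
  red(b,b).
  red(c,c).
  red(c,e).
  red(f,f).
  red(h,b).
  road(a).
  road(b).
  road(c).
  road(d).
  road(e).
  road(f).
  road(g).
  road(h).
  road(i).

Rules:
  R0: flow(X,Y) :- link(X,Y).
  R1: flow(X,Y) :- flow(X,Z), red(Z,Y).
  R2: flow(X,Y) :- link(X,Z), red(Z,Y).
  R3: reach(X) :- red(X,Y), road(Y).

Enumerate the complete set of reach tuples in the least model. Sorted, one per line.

round 1: derive reach(b) via R3 from red(b,b), road(b)
round 1: derive reach(c) via R3 from red(c,c), road(c)
round 1: derive reach(f) via R3 from red(f,f), road(f)
round 1: derive reach(h) via R3 from red(h,b), road(b)

reach(b)
reach(c)
reach(f)
reach(h)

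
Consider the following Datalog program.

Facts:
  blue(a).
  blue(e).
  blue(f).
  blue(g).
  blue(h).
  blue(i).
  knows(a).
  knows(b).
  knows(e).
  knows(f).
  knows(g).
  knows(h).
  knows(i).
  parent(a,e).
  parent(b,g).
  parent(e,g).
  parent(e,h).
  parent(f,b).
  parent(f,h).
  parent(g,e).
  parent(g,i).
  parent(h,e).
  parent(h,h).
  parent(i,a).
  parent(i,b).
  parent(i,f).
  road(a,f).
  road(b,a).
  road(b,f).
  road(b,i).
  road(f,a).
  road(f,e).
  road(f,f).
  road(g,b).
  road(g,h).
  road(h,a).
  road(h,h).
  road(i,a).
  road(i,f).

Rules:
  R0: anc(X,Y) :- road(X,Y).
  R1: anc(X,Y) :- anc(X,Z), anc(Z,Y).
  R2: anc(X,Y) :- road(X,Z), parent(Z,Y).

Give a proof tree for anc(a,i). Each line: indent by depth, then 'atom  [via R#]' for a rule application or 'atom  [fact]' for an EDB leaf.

round 1: derive anc(a,f) via R0 from road(a,f)
round 1: derive anc(b,a) via R0 from road(b,a)
round 1: derive anc(b,f) via R0 from road(b,f)
round 1: derive anc(b,i) via R0 from road(b,i)
round 1: derive anc(f,a) via R0 from road(f,a)
round 1: derive anc(f,e) via R0 from road(f,e)
round 1: derive anc(f,f) via R0 from road(f,f)
round 1: derive anc(g,b) via R0 from road(g,b)
round 1: derive anc(g,h) via R0 from road(g,h)
round 1: derive anc(h,a) via R0 from road(h,a)
round 1: derive anc(h,h) via R0 from road(h,h)
round 1: derive anc(i,a) via R0 from road(i,a)
round 1: derive anc(i,f) via R0 from road(i,f)
round 1: derive anc(a,b) via R2 from road(a,f), parent(f,b)
round 1: derive anc(a,h) via R2 from road(a,f), parent(f,h)
round 1: derive anc(b,b) via R2 from road(b,f), parent(f,b)
round 1: derive anc(b,e) via R2 from road(b,a), parent(a,e)
round 1: derive anc(b,h) via R2 from road(b,f), parent(f,h)
round 1: derive anc(f,b) via R2 from road(f,f), parent(f,b)
round 1: derive anc(f,g) via R2 from road(f,e), parent(e,g)
round 1: derive anc(f,h) via R2 from road(f,e), parent(e,h)
round 1: derive anc(g,e) via R2 from road(g,h), parent(h,e)
round 1: derive anc(g,g) via R2 from road(g,b), parent(b,g)
round 1: derive anc(h,e) via R2 from road(h,a), parent(a,e)
round 1: derive anc(i,b) via R2 from road(i,f), parent(f,b)
round 1: derive anc(i,e) via R2 from road(i,a), parent(a,e)
round 1: derive anc(i,h) via R2 from road(i,f), parent(f,h)
round 2: derive anc(a,a) via R1 from anc(a,b), anc(b,a)
round 2: derive anc(a,e) via R1 from anc(a,b), anc(b,e)
round 2: derive anc(a,g) via R1 from anc(a,f), anc(f,g)
round 2: derive anc(a,i) via R1 from anc(a,b), anc(b,i)
round 2: derive anc(b,g) via R1 from anc(b,f), anc(f,g)
round 2: derive anc(f,i) via R1 from anc(f,b), anc(b,i)
round 2: derive anc(g,a) via R1 from anc(g,b), anc(b,a)
round 2: derive anc(g,f) via R1 from anc(g,b), anc(b,f)
round 2: derive anc(g,i) via R1 from anc(g,b), anc(b,i)
round 2: derive anc(h,b) via R1 from anc(h,a), anc(a,b)
round 2: derive anc(h,f) via R1 from anc(h,a), anc(a,f)
round 2: derive anc(i,g) via R1 from anc(i,f), anc(f,g)
round 2: derive anc(i,i) via R1 from anc(i,b), anc(b,i)
round 3: derive anc(h,g) via R1 from anc(h,a), anc(a,g)
round 3: derive anc(h,i) via R1 from anc(h,a), anc(a,i)

anc(a,i)  [via R1]
  anc(a,b)  [via R2]
    road(a,f)  [fact]
    parent(f,b)  [fact]
  anc(b,i)  [via R0]
    road(b,i)  [fact]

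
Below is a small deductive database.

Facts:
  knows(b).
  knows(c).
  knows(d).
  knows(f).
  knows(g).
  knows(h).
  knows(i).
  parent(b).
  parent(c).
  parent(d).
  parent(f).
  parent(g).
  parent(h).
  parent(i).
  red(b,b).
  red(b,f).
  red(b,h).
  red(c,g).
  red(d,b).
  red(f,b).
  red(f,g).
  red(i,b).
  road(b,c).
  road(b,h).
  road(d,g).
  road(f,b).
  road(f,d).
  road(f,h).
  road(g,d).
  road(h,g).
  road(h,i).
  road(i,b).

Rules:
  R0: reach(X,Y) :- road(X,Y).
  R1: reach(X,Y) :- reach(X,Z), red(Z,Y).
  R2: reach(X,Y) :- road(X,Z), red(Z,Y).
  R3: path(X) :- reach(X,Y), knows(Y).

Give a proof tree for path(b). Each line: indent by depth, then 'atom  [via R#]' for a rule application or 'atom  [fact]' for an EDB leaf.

round 1: derive reach(b,c) via R0 from road(b,c)
round 1: derive reach(b,h) via R0 from road(b,h)
round 1: derive reach(d,g) via R0 from road(d,g)
round 1: derive reach(f,b) via R0 from road(f,b)
round 1: derive reach(f,d) via R0 from road(f,d)
round 1: derive reach(f,h) via R0 from road(f,h)
round 1: derive reach(g,d) via R0 from road(g,d)
round 1: derive reach(h,g) via R0 from road(h,g)
round 1: derive reach(h,i) via R0 from road(h,i)
round 1: derive reach(i,b) via R0 from road(i,b)
round 1: derive reach(b,g) via R2 from road(b,c), red(c,g)
round 1: derive reach(f,f) via R2 from road(f,b), red(b,f)
round 1: derive reach(g,b) via R2 from road(g,d), red(d,b)
round 1: derive reach(h,b) via R2 from road(h,i), red(i,b)
round 1: derive reach(i,f) via R2 from road(i,b), red(b,f)
round 1: derive reach(i,h) via R2 from road(i,b), red(b,h)
round 2: derive reach(f,g) via R1 from reach(f,f), red(f,g)
round 2: derive reach(g,f) via R1 from reach(g,b), red(b,f)
round 2: derive reach(g,h) via R1 from reach(g,b), red(b,h)
round 2: derive reach(h,f) via R1 from reach(h,b), red(b,f)
round 2: derive reach(h,h) via R1 from reach(h,b), red(b,h)
round 2: derive reach(i,g) via R1 from reach(i,f), red(f,g)
round 2: derive path(b) via R3 from reach(b,c), knows(c)
round 2: derive path(d) via R3 from reach(d,g), knows(g)
round 2: derive path(f) via R3 from reach(f,b), knows(b)
round 2: derive path(g) via R3 from reach(g,b), knows(b)
round 2: derive path(h) via R3 from reach(h,b), knows(b)
round 2: derive path(i) via R3 from reach(i,b), knows(b)
round 3: derive reach(g,g) via R1 from reach(g,f), red(f,g)

path(b)  [via R3]
  reach(b,c)  [via R0]
    road(b,c)  [fact]
  knows(c)  [fact]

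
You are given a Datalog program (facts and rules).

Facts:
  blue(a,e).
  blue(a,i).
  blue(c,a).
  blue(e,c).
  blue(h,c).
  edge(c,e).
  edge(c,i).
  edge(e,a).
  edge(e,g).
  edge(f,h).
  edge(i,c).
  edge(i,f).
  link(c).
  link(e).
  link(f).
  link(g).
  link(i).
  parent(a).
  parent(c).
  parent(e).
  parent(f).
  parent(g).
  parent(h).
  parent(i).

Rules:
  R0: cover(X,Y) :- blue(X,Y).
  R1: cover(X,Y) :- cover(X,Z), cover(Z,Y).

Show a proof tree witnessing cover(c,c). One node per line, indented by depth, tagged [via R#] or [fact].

round 1: derive cover(a,e) via R0 from blue(a,e)
round 1: derive cover(a,i) via R0 from blue(a,i)
round 1: derive cover(c,a) via R0 from blue(c,a)
round 1: derive cover(e,c) via R0 from blue(e,c)
round 1: derive cover(h,c) via R0 from blue(h,c)
round 2: derive cover(a,c) via R1 from cover(a,e), cover(e,c)
round 2: derive cover(c,e) via R1 from cover(c,a), cover(a,e)
round 2: derive cover(c,i) via R1 from cover(c,a), cover(a,i)
round 2: derive cover(e,a) via R1 from cover(e,c), cover(c,a)
round 2: derive cover(h,a) via R1 from cover(h,c), cover(c,a)
round 3: derive cover(a,a) via R1 from cover(a,c), cover(c,a)
round 3: derive cover(c,c) via R1 from cover(c,a), cover(a,c)
round 3: derive cover(e,e) via R1 from cover(e,a), cover(a,e)
round 3: derive cover(e,i) via R1 from cover(e,a), cover(a,i)
round 3: derive cover(h,e) via R1 from cover(h,a), cover(a,e)
round 3: derive cover(h,i) via R1 from cover(h,a), cover(a,i)

cover(c,c)  [via R1]
  cover(c,a)  [via R0]
    blue(c,a)  [fact]
  cover(a,c)  [via R1]
    cover(a,e)  [via R0]
      blue(a,e)  [fact]
    cover(e,c)  [via R0]
      blue(e,c)  [fact]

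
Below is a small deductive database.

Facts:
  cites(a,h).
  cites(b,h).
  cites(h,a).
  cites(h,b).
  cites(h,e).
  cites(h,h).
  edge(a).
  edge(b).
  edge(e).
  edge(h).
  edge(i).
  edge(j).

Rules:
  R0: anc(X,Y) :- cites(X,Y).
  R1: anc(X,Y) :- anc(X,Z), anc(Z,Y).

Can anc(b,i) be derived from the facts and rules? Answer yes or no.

no

round 1: derive anc(a,h) via R0 from cites(a,h)
round 1: derive anc(b,h) via R0 from cites(b,h)
round 1: derive anc(h,a) via R0 from cites(h,a)
round 1: derive anc(h,b) via R0 from cites(h,b)
round 1: derive anc(h,e) via R0 from cites(h,e)
round 1: derive anc(h,h) via R0 from cites(h,h)
round 2: derive anc(a,a) via R1 from anc(a,h), anc(h,a)
round 2: derive anc(a,b) via R1 from anc(a,h), anc(h,b)
round 2: derive anc(a,e) via R1 from anc(a,h), anc(h,e)
round 2: derive anc(b,a) via R1 from anc(b,h), anc(h,a)
round 2: derive anc(b,b) via R1 from anc(b,h), anc(h,b)
round 2: derive anc(b,e) via R1 from anc(b,h), anc(h,e)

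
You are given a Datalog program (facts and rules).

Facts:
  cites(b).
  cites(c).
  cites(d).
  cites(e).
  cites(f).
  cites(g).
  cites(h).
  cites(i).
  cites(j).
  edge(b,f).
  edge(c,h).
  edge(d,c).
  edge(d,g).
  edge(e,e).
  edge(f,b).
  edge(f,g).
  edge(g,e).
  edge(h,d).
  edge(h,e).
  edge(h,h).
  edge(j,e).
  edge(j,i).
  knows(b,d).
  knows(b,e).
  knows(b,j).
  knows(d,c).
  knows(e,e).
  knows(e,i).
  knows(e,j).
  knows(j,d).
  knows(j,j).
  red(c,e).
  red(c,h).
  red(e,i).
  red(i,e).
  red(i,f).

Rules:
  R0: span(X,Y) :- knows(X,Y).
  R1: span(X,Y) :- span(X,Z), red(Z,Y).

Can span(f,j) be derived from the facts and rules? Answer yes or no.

no

round 1: derive span(b,d) via R0 from knows(b,d)
round 1: derive span(b,e) via R0 from knows(b,e)
round 1: derive span(b,j) via R0 from knows(b,j)
round 1: derive span(d,c) via R0 from knows(d,c)
round 1: derive span(e,e) via R0 from knows(e,e)
round 1: derive span(e,i) via R0 from knows(e,i)
round 1: derive span(e,j) via R0 from knows(e,j)
round 1: derive span(j,d) via R0 from knows(j,d)
round 1: derive span(j,j) via R0 from knows(j,j)
round 2: derive span(b,i) via R1 from span(b,e), red(e,i)
round 2: derive span(d,e) via R1 from span(d,c), red(c,e)
round 2: derive span(d,h) via R1 from span(d,c), red(c,h)
round 2: derive span(e,f) via R1 from span(e,i), red(i,f)
round 3: derive span(b,f) via R1 from span(b,i), red(i,f)
round 3: derive span(d,i) via R1 from span(d,e), red(e,i)
round 4: derive span(d,f) via R1 from span(d,i), red(i,f)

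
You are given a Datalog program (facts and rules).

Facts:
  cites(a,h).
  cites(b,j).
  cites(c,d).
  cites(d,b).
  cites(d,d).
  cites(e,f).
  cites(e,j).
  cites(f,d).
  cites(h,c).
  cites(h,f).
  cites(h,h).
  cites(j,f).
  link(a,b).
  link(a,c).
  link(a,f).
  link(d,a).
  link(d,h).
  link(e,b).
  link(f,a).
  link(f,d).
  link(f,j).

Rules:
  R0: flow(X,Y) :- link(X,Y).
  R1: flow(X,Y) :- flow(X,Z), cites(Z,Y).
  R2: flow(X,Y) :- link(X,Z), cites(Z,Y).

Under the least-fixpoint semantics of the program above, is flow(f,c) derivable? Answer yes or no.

round 1: derive flow(a,b) via R0 from link(a,b)
round 1: derive flow(a,c) via R0 from link(a,c)
round 1: derive flow(a,f) via R0 from link(a,f)
round 1: derive flow(d,a) via R0 from link(d,a)
round 1: derive flow(d,h) via R0 from link(d,h)
round 1: derive flow(e,b) via R0 from link(e,b)
round 1: derive flow(f,a) via R0 from link(f,a)
round 1: derive flow(f,d) via R0 from link(f,d)
round 1: derive flow(f,j) via R0 from link(f,j)
round 1: derive flow(a,d) via R2 from link(a,c), cites(c,d)
round 1: derive flow(a,j) via R2 from link(a,b), cites(b,j)
round 1: derive flow(d,c) via R2 from link(d,h), cites(h,c)
round 1: derive flow(d,f) via R2 from link(d,h), cites(h,f)
round 1: derive flow(e,j) via R2 from link(e,b), cites(b,j)
round 1: derive flow(f,b) via R2 from link(f,d), cites(d,b)
round 1: derive flow(f,f) via R2 from link(f,j), cites(j,f)
round 1: derive flow(f,h) via R2 from link(f,a), cites(a,h)
round 2: derive flow(d,d) via R1 from flow(d,c), cites(c,d)
round 2: derive flow(e,f) via R1 from flow(e,j), cites(j,f)
round 2: derive flow(f,c) via R1 from flow(f,h), cites(h,c)
round 3: derive flow(d,b) via R1 from flow(d,d), cites(d,b)
round 3: derive flow(e,d) via R1 from flow(e,f), cites(f,d)
round 4: derive flow(d,j) via R1 from flow(d,b), cites(b,j)

yes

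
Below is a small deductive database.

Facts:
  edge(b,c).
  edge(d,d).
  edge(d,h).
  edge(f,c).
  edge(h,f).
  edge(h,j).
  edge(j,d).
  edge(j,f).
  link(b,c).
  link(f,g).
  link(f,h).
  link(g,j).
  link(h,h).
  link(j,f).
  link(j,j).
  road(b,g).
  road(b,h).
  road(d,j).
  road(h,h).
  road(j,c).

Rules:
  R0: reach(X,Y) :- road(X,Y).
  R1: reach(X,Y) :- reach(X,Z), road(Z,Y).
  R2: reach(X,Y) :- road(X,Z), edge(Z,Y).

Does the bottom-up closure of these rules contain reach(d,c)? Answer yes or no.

yes

round 1: derive reach(b,g) via R0 from road(b,g)
round 1: derive reach(b,h) via R0 from road(b,h)
round 1: derive reach(d,j) via R0 from road(d,j)
round 1: derive reach(h,h) via R0 from road(h,h)
round 1: derive reach(j,c) via R0 from road(j,c)
round 1: derive reach(b,f) via R2 from road(b,h), edge(h,f)
round 1: derive reach(b,j) via R2 from road(b,h), edge(h,j)
round 1: derive reach(d,d) via R2 from road(d,j), edge(j,d)
round 1: derive reach(d,f) via R2 from road(d,j), edge(j,f)
round 1: derive reach(h,f) via R2 from road(h,h), edge(h,f)
round 1: derive reach(h,j) via R2 from road(h,h), edge(h,j)
round 2: derive reach(b,c) via R1 from reach(b,j), road(j,c)
round 2: derive reach(d,c) via R1 from reach(d,j), road(j,c)
round 2: derive reach(h,c) via R1 from reach(h,j), road(j,c)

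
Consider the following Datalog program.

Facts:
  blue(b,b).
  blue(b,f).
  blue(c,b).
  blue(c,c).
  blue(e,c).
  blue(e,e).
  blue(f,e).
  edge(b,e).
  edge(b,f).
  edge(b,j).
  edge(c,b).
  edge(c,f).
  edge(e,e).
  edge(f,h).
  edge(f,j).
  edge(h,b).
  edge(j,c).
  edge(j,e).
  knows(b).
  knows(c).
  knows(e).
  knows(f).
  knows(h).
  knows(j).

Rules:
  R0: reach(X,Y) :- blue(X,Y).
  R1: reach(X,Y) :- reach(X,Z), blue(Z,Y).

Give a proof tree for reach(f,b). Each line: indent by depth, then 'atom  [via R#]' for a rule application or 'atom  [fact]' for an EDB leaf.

reach(f,b)  [via R1]
  reach(f,c)  [via R1]
    reach(f,e)  [via R0]
      blue(f,e)  [fact]
    blue(e,c)  [fact]
  blue(c,b)  [fact]

round 1: derive reach(b,b) via R0 from blue(b,b)
round 1: derive reach(b,f) via R0 from blue(b,f)
round 1: derive reach(c,b) via R0 from blue(c,b)
round 1: derive reach(c,c) via R0 from blue(c,c)
round 1: derive reach(e,c) via R0 from blue(e,c)
round 1: derive reach(e,e) via R0 from blue(e,e)
round 1: derive reach(f,e) via R0 from blue(f,e)
round 2: derive reach(b,e) via R1 from reach(b,f), blue(f,e)
round 2: derive reach(c,f) via R1 from reach(c,b), blue(b,f)
round 2: derive reach(e,b) via R1 from reach(e,c), blue(c,b)
round 2: derive reach(f,c) via R1 from reach(f,e), blue(e,c)
round 3: derive reach(b,c) via R1 from reach(b,e), blue(e,c)
round 3: derive reach(c,e) via R1 from reach(c,f), blue(f,e)
round 3: derive reach(e,f) via R1 from reach(e,b), blue(b,f)
round 3: derive reach(f,b) via R1 from reach(f,c), blue(c,b)
round 4: derive reach(f,f) via R1 from reach(f,b), blue(b,f)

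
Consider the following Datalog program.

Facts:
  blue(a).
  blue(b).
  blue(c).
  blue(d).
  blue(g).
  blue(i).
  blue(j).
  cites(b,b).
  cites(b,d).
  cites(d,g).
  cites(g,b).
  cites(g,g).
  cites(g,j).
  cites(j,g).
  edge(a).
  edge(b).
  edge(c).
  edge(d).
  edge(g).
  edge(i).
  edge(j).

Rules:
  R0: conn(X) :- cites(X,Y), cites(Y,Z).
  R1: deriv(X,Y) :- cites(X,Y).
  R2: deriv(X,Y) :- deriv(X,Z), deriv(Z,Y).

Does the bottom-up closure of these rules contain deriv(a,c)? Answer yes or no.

no

round 1: derive deriv(b,b) via R1 from cites(b,b)
round 1: derive deriv(b,d) via R1 from cites(b,d)
round 1: derive deriv(d,g) via R1 from cites(d,g)
round 1: derive deriv(g,b) via R1 from cites(g,b)
round 1: derive deriv(g,g) via R1 from cites(g,g)
round 1: derive deriv(g,j) via R1 from cites(g,j)
round 1: derive deriv(j,g) via R1 from cites(j,g)
round 2: derive deriv(b,g) via R2 from deriv(b,d), deriv(d,g)
round 2: derive deriv(d,b) via R2 from deriv(d,g), deriv(g,b)
round 2: derive deriv(d,j) via R2 from deriv(d,g), deriv(g,j)
round 2: derive deriv(g,d) via R2 from deriv(g,b), deriv(b,d)
round 2: derive deriv(j,b) via R2 from deriv(j,g), deriv(g,b)
round 2: derive deriv(j,j) via R2 from deriv(j,g), deriv(g,j)
round 3: derive deriv(b,j) via R2 from deriv(b,d), deriv(d,j)
round 3: derive deriv(d,d) via R2 from deriv(d,b), deriv(b,d)
round 3: derive deriv(j,d) via R2 from deriv(j,b), deriv(b,d)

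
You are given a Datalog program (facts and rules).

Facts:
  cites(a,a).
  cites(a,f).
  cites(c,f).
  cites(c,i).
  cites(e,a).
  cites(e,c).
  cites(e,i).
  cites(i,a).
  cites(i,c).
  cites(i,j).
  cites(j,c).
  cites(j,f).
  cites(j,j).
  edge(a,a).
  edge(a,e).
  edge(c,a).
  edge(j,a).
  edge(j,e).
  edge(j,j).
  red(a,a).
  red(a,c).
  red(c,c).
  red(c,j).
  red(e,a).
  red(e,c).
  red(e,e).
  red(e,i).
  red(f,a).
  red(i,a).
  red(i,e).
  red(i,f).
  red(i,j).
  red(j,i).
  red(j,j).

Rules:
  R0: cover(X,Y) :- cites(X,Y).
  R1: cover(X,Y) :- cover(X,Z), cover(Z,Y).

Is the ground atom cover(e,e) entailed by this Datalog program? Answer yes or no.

no

round 1: derive cover(a,a) via R0 from cites(a,a)
round 1: derive cover(a,f) via R0 from cites(a,f)
round 1: derive cover(c,f) via R0 from cites(c,f)
round 1: derive cover(c,i) via R0 from cites(c,i)
round 1: derive cover(e,a) via R0 from cites(e,a)
round 1: derive cover(e,c) via R0 from cites(e,c)
round 1: derive cover(e,i) via R0 from cites(e,i)
round 1: derive cover(i,a) via R0 from cites(i,a)
round 1: derive cover(i,c) via R0 from cites(i,c)
round 1: derive cover(i,j) via R0 from cites(i,j)
round 1: derive cover(j,c) via R0 from cites(j,c)
round 1: derive cover(j,f) via R0 from cites(j,f)
round 1: derive cover(j,j) via R0 from cites(j,j)
round 2: derive cover(c,a) via R1 from cover(c,i), cover(i,a)
round 2: derive cover(c,c) via R1 from cover(c,i), cover(i,c)
round 2: derive cover(c,j) via R1 from cover(c,i), cover(i,j)
round 2: derive cover(e,f) via R1 from cover(e,a), cover(a,f)
round 2: derive cover(e,j) via R1 from cover(e,i), cover(i,j)
round 2: derive cover(i,f) via R1 from cover(i,a), cover(a,f)
round 2: derive cover(i,i) via R1 from cover(i,c), cover(c,i)
round 2: derive cover(j,i) via R1 from cover(j,c), cover(c,i)
round 3: derive cover(j,a) via R1 from cover(j,c), cover(c,a)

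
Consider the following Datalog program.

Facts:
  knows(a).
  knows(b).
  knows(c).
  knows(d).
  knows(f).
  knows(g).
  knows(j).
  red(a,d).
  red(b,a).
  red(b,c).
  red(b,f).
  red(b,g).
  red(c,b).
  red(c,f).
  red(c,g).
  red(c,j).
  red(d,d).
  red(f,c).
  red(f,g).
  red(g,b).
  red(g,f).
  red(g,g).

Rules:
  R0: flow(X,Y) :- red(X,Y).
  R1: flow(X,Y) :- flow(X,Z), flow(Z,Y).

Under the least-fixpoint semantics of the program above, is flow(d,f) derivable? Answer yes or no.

no

round 1: derive flow(a,d) via R0 from red(a,d)
round 1: derive flow(b,a) via R0 from red(b,a)
round 1: derive flow(b,c) via R0 from red(b,c)
round 1: derive flow(b,f) via R0 from red(b,f)
round 1: derive flow(b,g) via R0 from red(b,g)
round 1: derive flow(c,b) via R0 from red(c,b)
round 1: derive flow(c,f) via R0 from red(c,f)
round 1: derive flow(c,g) via R0 from red(c,g)
round 1: derive flow(c,j) via R0 from red(c,j)
round 1: derive flow(d,d) via R0 from red(d,d)
round 1: derive flow(f,c) via R0 from red(f,c)
round 1: derive flow(f,g) via R0 from red(f,g)
round 1: derive flow(g,b) via R0 from red(g,b)
round 1: derive flow(g,f) via R0 from red(g,f)
round 1: derive flow(g,g) via R0 from red(g,g)
round 2: derive flow(b,b) via R1 from flow(b,c), flow(c,b)
round 2: derive flow(b,d) via R1 from flow(b,a), flow(a,d)
round 2: derive flow(b,j) via R1 from flow(b,c), flow(c,j)
round 2: derive flow(c,a) via R1 from flow(c,b), flow(b,a)
round 2: derive flow(c,c) via R1 from flow(c,b), flow(b,c)
round 2: derive flow(f,b) via R1 from flow(f,c), flow(c,b)
round 2: derive flow(f,f) via R1 from flow(f,c), flow(c,f)
round 2: derive flow(f,j) via R1 from flow(f,c), flow(c,j)
round 2: derive flow(g,a) via R1 from flow(g,b), flow(b,a)
round 2: derive flow(g,c) via R1 from flow(g,b), flow(b,c)
round 3: derive flow(c,d) via R1 from flow(c,a), flow(a,d)
round 3: derive flow(f,a) via R1 from flow(f,b), flow(b,a)
round 3: derive flow(f,d) via R1 from flow(f,b), flow(b,d)
round 3: derive flow(g,d) via R1 from flow(g,a), flow(a,d)
round 3: derive flow(g,j) via R1 from flow(g,b), flow(b,j)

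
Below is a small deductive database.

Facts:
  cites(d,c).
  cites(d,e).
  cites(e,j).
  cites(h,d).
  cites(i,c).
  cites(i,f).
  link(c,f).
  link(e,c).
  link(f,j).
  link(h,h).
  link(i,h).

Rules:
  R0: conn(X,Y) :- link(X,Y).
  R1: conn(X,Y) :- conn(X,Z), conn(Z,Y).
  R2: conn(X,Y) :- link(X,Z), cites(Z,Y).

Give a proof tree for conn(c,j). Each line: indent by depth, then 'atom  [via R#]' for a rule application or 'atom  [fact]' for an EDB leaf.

round 1: derive conn(c,f) via R0 from link(c,f)
round 1: derive conn(e,c) via R0 from link(e,c)
round 1: derive conn(f,j) via R0 from link(f,j)
round 1: derive conn(h,h) via R0 from link(h,h)
round 1: derive conn(i,h) via R0 from link(i,h)
round 1: derive conn(h,d) via R2 from link(h,h), cites(h,d)
round 1: derive conn(i,d) via R2 from link(i,h), cites(h,d)
round 2: derive conn(c,j) via R1 from conn(c,f), conn(f,j)
round 2: derive conn(e,f) via R1 from conn(e,c), conn(c,f)
round 3: derive conn(e,j) via R1 from conn(e,c), conn(c,j)

conn(c,j)  [via R1]
  conn(c,f)  [via R0]
    link(c,f)  [fact]
  conn(f,j)  [via R0]
    link(f,j)  [fact]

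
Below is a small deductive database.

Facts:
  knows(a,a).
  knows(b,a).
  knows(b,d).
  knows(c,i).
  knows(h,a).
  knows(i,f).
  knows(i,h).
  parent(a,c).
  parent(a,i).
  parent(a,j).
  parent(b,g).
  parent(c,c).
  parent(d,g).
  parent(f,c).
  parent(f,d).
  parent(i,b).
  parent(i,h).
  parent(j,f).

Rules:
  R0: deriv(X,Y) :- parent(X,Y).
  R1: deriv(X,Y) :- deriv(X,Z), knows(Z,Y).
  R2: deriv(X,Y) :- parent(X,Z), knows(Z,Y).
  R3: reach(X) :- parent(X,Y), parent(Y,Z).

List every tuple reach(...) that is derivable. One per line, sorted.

reach(a)
reach(c)
reach(f)
reach(i)
reach(j)

round 1: derive reach(a) via R3 from parent(a,c), parent(c,c)
round 1: derive reach(c) via R3 from parent(c,c), parent(c,c)
round 1: derive reach(f) via R3 from parent(f,c), parent(c,c)
round 1: derive reach(i) via R3 from parent(i,b), parent(b,g)
round 1: derive reach(j) via R3 from parent(j,f), parent(f,c)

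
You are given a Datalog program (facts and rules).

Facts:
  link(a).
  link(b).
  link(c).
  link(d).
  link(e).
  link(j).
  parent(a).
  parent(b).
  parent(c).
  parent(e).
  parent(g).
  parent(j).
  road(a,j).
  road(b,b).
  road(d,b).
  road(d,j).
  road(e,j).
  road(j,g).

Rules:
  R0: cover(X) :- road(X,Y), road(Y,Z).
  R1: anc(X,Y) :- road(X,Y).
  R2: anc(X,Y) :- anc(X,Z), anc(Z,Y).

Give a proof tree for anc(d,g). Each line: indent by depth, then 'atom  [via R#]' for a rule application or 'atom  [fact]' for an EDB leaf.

anc(d,g)  [via R2]
  anc(d,j)  [via R1]
    road(d,j)  [fact]
  anc(j,g)  [via R1]
    road(j,g)  [fact]

round 1: derive anc(a,j) via R1 from road(a,j)
round 1: derive anc(b,b) via R1 from road(b,b)
round 1: derive anc(d,b) via R1 from road(d,b)
round 1: derive anc(d,j) via R1 from road(d,j)
round 1: derive anc(e,j) via R1 from road(e,j)
round 1: derive anc(j,g) via R1 from road(j,g)
round 2: derive anc(a,g) via R2 from anc(a,j), anc(j,g)
round 2: derive anc(d,g) via R2 from anc(d,j), anc(j,g)
round 2: derive anc(e,g) via R2 from anc(e,j), anc(j,g)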